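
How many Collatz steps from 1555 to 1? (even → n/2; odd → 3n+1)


1555 → 4666 → 2333 → 7000 → 3500 → 1750 → 875 → 2626 → 1313 → 3940 → 1970 → 985 → 2956 → 1478 → 739 → 2218 → 1109 → 3328 → 1664 → 832 → 416 → 208 → 104 → 52 → 26 → 13 → 40 → 20 → 10 → 5 → 16 → 8 → 4 → 2 → 1
Total steps = 34

34 steps


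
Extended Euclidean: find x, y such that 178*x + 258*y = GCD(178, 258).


Tabular extended Euclidean (each row: r = 178*s + 258*t):
r=178, s=1, t=0
r=258, s=0, t=1
q=0: r=178, s=1, t=0   [178*(1) + 258*(0) = 178]
q=1: r=80, s=-1, t=1   [178*(-1) + 258*(1) = 80]
q=2: r=18, s=3, t=-2   [178*(3) + 258*(-2) = 18]
q=4: r=8, s=-13, t=9   [178*(-13) + 258*(9) = 8]
q=2: r=2, s=29, t=-20   [178*(29) + 258*(-20) = 2]
q=4: r=0, s=-129, t=89   [178*(-129) + 258*(89) = 0]
GCD = 2; from the row with r=2: x=29, y=-20
Check: 178*(29) + 258*(-20) = 5162 - 5160 = 2

GCD = 2, x = 29, y = -20


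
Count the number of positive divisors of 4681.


4681 = 31^1 × 151^1
d(4681) = (1+1) × (1+1) = 4

4 divisors


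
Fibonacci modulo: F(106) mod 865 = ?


F(k) mod 865 for k=1..106:
1, 1, 2, 3, 5, 8, 13, 21, 34, 55, 89, 144, 233, 377, 610, 122, 732, 854, 721, 710, 566, 411, 112, 523, 635, 293, 63, 356, 419, 775, 329, 239, 568, 807, 510, 452, 97, 549, 646, 330, 111, 441, 552, 128, 680, 808, 623, 566, 324, 25, 349, 374, 723, 232, 90, 322, 412, 734, 281, 150, 431, 581, 147, 728, 10, 738, 748, 621, 504, 260, 764, 159, 58, 217, 275, 492, 767, 394, 296, 690, 121, 811, 67, 13, 80, 93, 173, 266, 439, 705, 279, 119, 398, 517, 50, 567, 617, 319, 71, 390, 461, 851, 447, 433, 15, 448
F(106) mod 865 = 448


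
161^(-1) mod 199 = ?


Use the extended Euclidean algorithm on (199, 161); each row r = 199*s + 161*t:
r=199, s=1, t=0
r=161, s=0, t=1
q=1: r=38, s=1, t=-1   [199*(1) + 161*(-1) = 38]
q=4: r=9, s=-4, t=5   [199*(-4) + 161*(5) = 9]
q=4: r=2, s=17, t=-21   [199*(17) + 161*(-21) = 2]
q=4: r=1, s=-72, t=89   [199*(-72) + 161*(89) = 1]
q=2: r=0, s=161, t=-199   [199*(161) + 161*(-199) = 0]
GCD = 1 with t = 89, so 161*(89) ≡ 1 (mod 199)
Inverse = 89 mod 199 = 89
Check: 161 * 89 = 14329 ≡ 1 (mod 199)

161^(-1) ≡ 89 (mod 199)


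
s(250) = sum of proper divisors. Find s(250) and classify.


Proper divisors: 1, 2, 5, 10, 25, 50, 125
Sum = 1 + 2 + 5 + 10 + 25 + 50 + 125 = 218
218 < 250 → deficient

s(250) = 218 (deficient)


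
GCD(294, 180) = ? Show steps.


294 = 1 * 180 + 114
180 = 1 * 114 + 66
114 = 1 * 66 + 48
66 = 1 * 48 + 18
48 = 2 * 18 + 12
18 = 1 * 12 + 6
12 = 2 * 6 + 0
GCD = 6


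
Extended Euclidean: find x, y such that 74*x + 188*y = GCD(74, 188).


Tabular extended Euclidean (each row: r = 74*s + 188*t):
r=74, s=1, t=0
r=188, s=0, t=1
q=0: r=74, s=1, t=0   [74*(1) + 188*(0) = 74]
q=2: r=40, s=-2, t=1   [74*(-2) + 188*(1) = 40]
q=1: r=34, s=3, t=-1   [74*(3) + 188*(-1) = 34]
q=1: r=6, s=-5, t=2   [74*(-5) + 188*(2) = 6]
q=5: r=4, s=28, t=-11   [74*(28) + 188*(-11) = 4]
q=1: r=2, s=-33, t=13   [74*(-33) + 188*(13) = 2]
q=2: r=0, s=94, t=-37   [74*(94) + 188*(-37) = 0]
GCD = 2; from the row with r=2: x=-33, y=13
Check: 74*(-33) + 188*(13) = -2442 + 2444 = 2

GCD = 2, x = -33, y = 13


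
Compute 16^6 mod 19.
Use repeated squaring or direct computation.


16^1 mod 19 = 16
16^2 mod 19 = 9
16^3 mod 19 = 11
16^4 mod 19 = 5
16^5 mod 19 = 4
16^6 mod 19 = 7


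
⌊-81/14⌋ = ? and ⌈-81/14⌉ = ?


-81/14 = -5.7857
floor = -6
ceil = -5

floor = -6, ceil = -5


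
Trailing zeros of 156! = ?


floor(156/5) = 31
floor(156/25) = 6
floor(156/125) = 1
Total = 38

38 trailing zeros


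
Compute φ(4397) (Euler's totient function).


4397 = 4397
Prime factors: 4397
φ(4397) = 4397 × (1-1/4397)
= 4397 × 4396/4397 = 4396

φ(4397) = 4396


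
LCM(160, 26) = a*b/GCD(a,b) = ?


GCD(160, 26) = 2
LCM = 160*26/2 = 4160/2 = 2080

LCM = 2080


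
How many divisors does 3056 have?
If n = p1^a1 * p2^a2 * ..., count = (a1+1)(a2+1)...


3056 = 2^4 × 191^1
d(3056) = (4+1) × (1+1) = 10

10 divisors


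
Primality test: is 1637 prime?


Check divisors up to sqrt(1637) = 40.4599
No divisors found.
1637 is prime.

Yes, 1637 is prime


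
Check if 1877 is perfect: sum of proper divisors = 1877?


Proper divisors of 1877: 1
Sum = 1 = 1

No, 1877 is not perfect (1 ≠ 1877)


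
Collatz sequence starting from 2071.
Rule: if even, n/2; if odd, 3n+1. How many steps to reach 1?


2071 → 6214 → 3107 → 9322 → 4661 → 13984 → 6992 → 3496 → 1748 → 874 → 437 → 1312 → 656 → 328 → 164 → 82 → 41 → 124 → 62 → 31 → 94 → 47 → 142 → 71 → 214 → 107 → 322 → 161 → 484 → 242 → 121 → 364 → 182 → 91 → 274 → 137 → 412 → 206 → 103 → 310 → 155 → 466 → 233 → 700 → 350 → 175 → 526 → 263 → 790 → 395 → 1186 → 593 → 1780 → 890 → 445 → 1336 → 668 → 334 → 167 → 502 → 251 → 754 → 377 → 1132 → 566 → 283 → 850 → 425 → 1276 → 638 → 319 → 958 → 479 → 1438 → 719 → 2158 → 1079 → 3238 → 1619 → 4858 → 2429 → 7288 → 3644 → 1822 → 911 → 2734 → 1367 → 4102 → 2051 → 6154 → 3077 → 9232 → 4616 → 2308 → 1154 → 577 → 1732 → 866 → 433 → 1300 → 650 → 325 → 976 → 488 → 244 → 122 → 61 → 184 → 92 → 46 → 23 → 70 → 35 → 106 → 53 → 160 → 80 → 40 → 20 → 10 → 5 → 16 → 8 → 4 → 2 → 1
Total steps = 125

125 steps


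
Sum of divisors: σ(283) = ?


Divisors of 283: 1, 283
Sum = 1 + 283 = 284

σ(283) = 284


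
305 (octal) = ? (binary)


305 (base 8) = 197 (decimal)
197 (decimal) = 11000101 (base 2)


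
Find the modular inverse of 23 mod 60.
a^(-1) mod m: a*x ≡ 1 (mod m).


Use the extended Euclidean algorithm on (60, 23); each row r = 60*s + 23*t:
r=60, s=1, t=0
r=23, s=0, t=1
q=2: r=14, s=1, t=-2   [60*(1) + 23*(-2) = 14]
q=1: r=9, s=-1, t=3   [60*(-1) + 23*(3) = 9]
q=1: r=5, s=2, t=-5   [60*(2) + 23*(-5) = 5]
q=1: r=4, s=-3, t=8   [60*(-3) + 23*(8) = 4]
q=1: r=1, s=5, t=-13   [60*(5) + 23*(-13) = 1]
q=4: r=0, s=-23, t=60   [60*(-23) + 23*(60) = 0]
GCD = 1 with t = -13, so 23*(-13) ≡ 1 (mod 60)
Inverse = -13 mod 60 = 47
Check: 23 * 47 = 1081 ≡ 1 (mod 60)

23^(-1) ≡ 47 (mod 60)


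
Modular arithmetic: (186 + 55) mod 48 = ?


186 + 55 = 241
241 mod 48 = 1


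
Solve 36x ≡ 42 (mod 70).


GCD(36, 70) = 2 divides 42
Divide: 18x ≡ 21 (mod 35)
x ≡ 7 (mod 35)


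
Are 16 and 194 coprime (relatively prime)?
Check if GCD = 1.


Euclidean algorithm:
194 = 12 * 16 + 2
16 = 8 * 2 + 0
GCD(16, 194) = 2

No, not coprime (GCD = 2)


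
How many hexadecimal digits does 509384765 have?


509384765 in base 16 = 1E5C983D
Number of digits = 8

8 digits (base 16)


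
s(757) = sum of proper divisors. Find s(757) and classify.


Proper divisors: 1
Sum = 1 = 1
1 < 757 → deficient

s(757) = 1 (deficient)


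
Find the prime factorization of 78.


78 / 2 = 39
39 / 3 = 13
13 / 13 = 1
78 = 2 × 3 × 13


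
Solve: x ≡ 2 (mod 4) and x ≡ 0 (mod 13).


M = 4*13 = 52
M1 = M/4 = 13, M2 = M/13 = 4
M1^(-1) mod 4 = 1, M2^(-1) mod 13 = 10
x = 2*13*1 + 0*4*10 = 26
26 mod 52 = 26
Check: 26 mod 4 = 2 ✓, 26 mod 13 = 0 ✓

x ≡ 26 (mod 52)


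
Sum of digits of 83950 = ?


8 + 3 + 9 + 5 + 0 = 25


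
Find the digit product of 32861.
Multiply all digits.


3 × 2 × 8 × 6 × 1 = 288


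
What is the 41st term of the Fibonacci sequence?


Sequence: 1, 1, 2, 3, 5, 8, 13, 21, 34, 55, 89, 144, 233, 377, 610, 987, 1597, 2584, 4181, 6765, 10946, 17711, 28657, 46368, 75025, 121393, 196418, 317811, 514229, 832040, 1346269, 2178309, 3524578, 5702887, 9227465, 14930352, 24157817, 39088169, 63245986, 102334155, 165580141
F(41) = 165580141


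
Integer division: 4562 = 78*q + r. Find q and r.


4562 = 78 * 58 + 38
Check: 4524 + 38 = 4562

q = 58, r = 38


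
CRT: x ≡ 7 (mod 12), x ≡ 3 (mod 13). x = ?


M = 12*13 = 156
M1 = M/12 = 13, M2 = M/13 = 12
M1^(-1) mod 12 = 1, M2^(-1) mod 13 = 12
x = 7*13*1 + 3*12*12 = 523
523 mod 156 = 55
Check: 55 mod 12 = 7 ✓, 55 mod 13 = 3 ✓

x ≡ 55 (mod 156)


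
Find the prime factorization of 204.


204 / 2 = 102
102 / 2 = 51
51 / 3 = 17
17 / 17 = 1
204 = 2^2 × 3 × 17


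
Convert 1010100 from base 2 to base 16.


1010100 (base 2) = 84 (decimal)
84 (decimal) = 54 (base 16)


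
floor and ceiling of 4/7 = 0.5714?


4/7 = 0.5714
floor = 0
ceil = 1

floor = 0, ceil = 1


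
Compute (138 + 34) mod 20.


138 + 34 = 172
172 mod 20 = 12


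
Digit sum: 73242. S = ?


7 + 3 + 2 + 4 + 2 = 18


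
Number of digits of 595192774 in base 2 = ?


595192774 in base 2 = 100011011110011110101111000110
Number of digits = 30

30 digits (base 2)


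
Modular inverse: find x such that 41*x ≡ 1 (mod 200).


Use the extended Euclidean algorithm on (200, 41); each row r = 200*s + 41*t:
r=200, s=1, t=0
r=41, s=0, t=1
q=4: r=36, s=1, t=-4   [200*(1) + 41*(-4) = 36]
q=1: r=5, s=-1, t=5   [200*(-1) + 41*(5) = 5]
q=7: r=1, s=8, t=-39   [200*(8) + 41*(-39) = 1]
q=5: r=0, s=-41, t=200   [200*(-41) + 41*(200) = 0]
GCD = 1 with t = -39, so 41*(-39) ≡ 1 (mod 200)
Inverse = -39 mod 200 = 161
Check: 41 * 161 = 6601 ≡ 1 (mod 200)

41^(-1) ≡ 161 (mod 200)


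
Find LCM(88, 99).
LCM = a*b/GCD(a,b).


GCD(88, 99) = 11
LCM = 88*99/11 = 8712/11 = 792

LCM = 792


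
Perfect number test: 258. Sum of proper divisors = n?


Proper divisors of 258: 1, 2, 3, 6, 43, 86, 129
Sum = 1 + 2 + 3 + 6 + 43 + 86 + 129 = 270

No, 258 is not perfect (270 ≠ 258)


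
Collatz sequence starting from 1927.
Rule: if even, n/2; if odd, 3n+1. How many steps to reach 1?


1927 → 5782 → 2891 → 8674 → 4337 → 13012 → 6506 → 3253 → 9760 → 4880 → 2440 → 1220 → 610 → 305 → 916 → 458 → 229 → 688 → 344 → 172 → 86 → 43 → 130 → 65 → 196 → 98 → 49 → 148 → 74 → 37 → 112 → 56 → 28 → 14 → 7 → 22 → 11 → 34 → 17 → 52 → 26 → 13 → 40 → 20 → 10 → 5 → 16 → 8 → 4 → 2 → 1
Total steps = 50

50 steps


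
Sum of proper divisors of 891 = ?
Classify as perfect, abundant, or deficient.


Proper divisors: 1, 3, 9, 11, 27, 33, 81, 99, 297
Sum = 1 + 3 + 9 + 11 + 27 + 33 + 81 + 99 + 297 = 561
561 < 891 → deficient

s(891) = 561 (deficient)


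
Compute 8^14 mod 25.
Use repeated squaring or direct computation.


8^1 mod 25 = 8
8^2 mod 25 = 14
8^3 mod 25 = 12
8^4 mod 25 = 21
8^5 mod 25 = 18
8^6 mod 25 = 19
8^7 mod 25 = 2
8^8 mod 25 = 16
8^9 mod 25 = 3
8^10 mod 25 = 24
8^11 mod 25 = 17
8^12 mod 25 = 11
8^13 mod 25 = 13
8^14 mod 25 = 4


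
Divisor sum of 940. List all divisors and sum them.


Divisors of 940: 1, 2, 4, 5, 10, 20, 47, 94, 188, 235, 470, 940
Sum = 1 + 2 + 4 + 5 + 10 + 20 + 47 + 94 + 188 + 235 + 470 + 940 = 2016

σ(940) = 2016


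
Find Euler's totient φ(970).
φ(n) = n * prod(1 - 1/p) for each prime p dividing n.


970 = 2 × 5 × 97
Prime factors: 2, 5, 97
φ(970) = 970 × (1-1/2) × (1-1/5) × (1-1/97)
= 970 × 1/2 × 4/5 × 96/97 = 384

φ(970) = 384


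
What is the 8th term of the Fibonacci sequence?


Sequence: 1, 1, 2, 3, 5, 8, 13, 21
F(8) = 21


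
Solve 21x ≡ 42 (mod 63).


GCD(21, 63) = 21 divides 42
Divide: 1x ≡ 2 (mod 3)
x ≡ 2 (mod 3)


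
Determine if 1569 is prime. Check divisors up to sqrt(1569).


1569 / 3 = 523 (exact division)
1569 is NOT prime.

No, 1569 is not prime


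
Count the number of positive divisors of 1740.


1740 = 2^2 × 3^1 × 5^1 × 29^1
d(1740) = (2+1) × (1+1) × (1+1) × (1+1) = 24

24 divisors


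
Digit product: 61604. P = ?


6 × 1 × 6 × 0 × 4 = 0


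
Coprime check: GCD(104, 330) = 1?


Euclidean algorithm:
330 = 3 * 104 + 18
104 = 5 * 18 + 14
18 = 1 * 14 + 4
14 = 3 * 4 + 2
4 = 2 * 2 + 0
GCD(104, 330) = 2

No, not coprime (GCD = 2)


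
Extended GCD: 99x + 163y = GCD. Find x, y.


Tabular extended Euclidean (each row: r = 99*s + 163*t):
r=99, s=1, t=0
r=163, s=0, t=1
q=0: r=99, s=1, t=0   [99*(1) + 163*(0) = 99]
q=1: r=64, s=-1, t=1   [99*(-1) + 163*(1) = 64]
q=1: r=35, s=2, t=-1   [99*(2) + 163*(-1) = 35]
q=1: r=29, s=-3, t=2   [99*(-3) + 163*(2) = 29]
q=1: r=6, s=5, t=-3   [99*(5) + 163*(-3) = 6]
q=4: r=5, s=-23, t=14   [99*(-23) + 163*(14) = 5]
q=1: r=1, s=28, t=-17   [99*(28) + 163*(-17) = 1]
q=5: r=0, s=-163, t=99   [99*(-163) + 163*(99) = 0]
GCD = 1; from the row with r=1: x=28, y=-17
Check: 99*(28) + 163*(-17) = 2772 - 2771 = 1

GCD = 1, x = 28, y = -17


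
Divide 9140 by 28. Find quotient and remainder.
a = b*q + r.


9140 = 28 * 326 + 12
Check: 9128 + 12 = 9140

q = 326, r = 12


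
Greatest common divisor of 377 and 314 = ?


377 = 1 * 314 + 63
314 = 4 * 63 + 62
63 = 1 * 62 + 1
62 = 62 * 1 + 0
GCD = 1


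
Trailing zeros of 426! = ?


floor(426/5) = 85
floor(426/25) = 17
floor(426/125) = 3
Total = 105

105 trailing zeros


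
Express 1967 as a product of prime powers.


1967 / 7 = 281
281 / 281 = 1
1967 = 7 × 281


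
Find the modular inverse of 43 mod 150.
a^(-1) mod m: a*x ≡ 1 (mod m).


Use the extended Euclidean algorithm on (150, 43); each row r = 150*s + 43*t:
r=150, s=1, t=0
r=43, s=0, t=1
q=3: r=21, s=1, t=-3   [150*(1) + 43*(-3) = 21]
q=2: r=1, s=-2, t=7   [150*(-2) + 43*(7) = 1]
q=21: r=0, s=43, t=-150   [150*(43) + 43*(-150) = 0]
GCD = 1 with t = 7, so 43*(7) ≡ 1 (mod 150)
Inverse = 7 mod 150 = 7
Check: 43 * 7 = 301 ≡ 1 (mod 150)

43^(-1) ≡ 7 (mod 150)


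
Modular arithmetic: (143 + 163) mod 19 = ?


143 + 163 = 306
306 mod 19 = 2


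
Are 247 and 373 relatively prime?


Euclidean algorithm:
373 = 1 * 247 + 126
247 = 1 * 126 + 121
126 = 1 * 121 + 5
121 = 24 * 5 + 1
5 = 5 * 1 + 0
GCD(247, 373) = 1

Yes, coprime (GCD = 1)


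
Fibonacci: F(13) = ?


Sequence: 1, 1, 2, 3, 5, 8, 13, 21, 34, 55, 89, 144, 233
F(13) = 233


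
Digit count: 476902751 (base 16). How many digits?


476902751 in base 16 = 1C6CF55F
Number of digits = 8

8 digits (base 16)


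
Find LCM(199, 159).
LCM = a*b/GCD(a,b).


GCD(199, 159) = 1
LCM = 199*159/1 = 31641/1 = 31641

LCM = 31641


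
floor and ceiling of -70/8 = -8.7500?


-70/8 = -8.7500
floor = -9
ceil = -8

floor = -9, ceil = -8


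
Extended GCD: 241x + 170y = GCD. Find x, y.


Tabular extended Euclidean (each row: r = 241*s + 170*t):
r=241, s=1, t=0
r=170, s=0, t=1
q=1: r=71, s=1, t=-1   [241*(1) + 170*(-1) = 71]
q=2: r=28, s=-2, t=3   [241*(-2) + 170*(3) = 28]
q=2: r=15, s=5, t=-7   [241*(5) + 170*(-7) = 15]
q=1: r=13, s=-7, t=10   [241*(-7) + 170*(10) = 13]
q=1: r=2, s=12, t=-17   [241*(12) + 170*(-17) = 2]
q=6: r=1, s=-79, t=112   [241*(-79) + 170*(112) = 1]
q=2: r=0, s=170, t=-241   [241*(170) + 170*(-241) = 0]
GCD = 1; from the row with r=1: x=-79, y=112
Check: 241*(-79) + 170*(112) = -19039 + 19040 = 1

GCD = 1, x = -79, y = 112


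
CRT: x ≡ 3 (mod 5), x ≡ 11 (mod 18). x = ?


M = 5*18 = 90
M1 = M/5 = 18, M2 = M/18 = 5
M1^(-1) mod 5 = 2, M2^(-1) mod 18 = 11
x = 3*18*2 + 11*5*11 = 713
713 mod 90 = 83
Check: 83 mod 5 = 3 ✓, 83 mod 18 = 11 ✓

x ≡ 83 (mod 90)


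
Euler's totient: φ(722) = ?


722 = 2 × 19^2
Prime factors: 2, 19
φ(722) = 722 × (1-1/2) × (1-1/19)
= 722 × 1/2 × 18/19 = 342

φ(722) = 342


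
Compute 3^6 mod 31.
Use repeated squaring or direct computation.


3^1 mod 31 = 3
3^2 mod 31 = 9
3^3 mod 31 = 27
3^4 mod 31 = 19
3^5 mod 31 = 26
3^6 mod 31 = 16


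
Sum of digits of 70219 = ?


7 + 0 + 2 + 1 + 9 = 19


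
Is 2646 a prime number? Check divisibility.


2646 / 2 = 1323 (exact division)
2646 is NOT prime.

No, 2646 is not prime


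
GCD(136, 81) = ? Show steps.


136 = 1 * 81 + 55
81 = 1 * 55 + 26
55 = 2 * 26 + 3
26 = 8 * 3 + 2
3 = 1 * 2 + 1
2 = 2 * 1 + 0
GCD = 1


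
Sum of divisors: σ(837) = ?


Divisors of 837: 1, 3, 9, 27, 31, 93, 279, 837
Sum = 1 + 3 + 9 + 27 + 31 + 93 + 279 + 837 = 1280

σ(837) = 1280


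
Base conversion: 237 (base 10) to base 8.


237 (base 10) = 237 (decimal)
237 (decimal) = 355 (base 8)


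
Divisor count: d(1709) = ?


1709 = 1709^1
d(1709) = (1+1) = 2

2 divisors


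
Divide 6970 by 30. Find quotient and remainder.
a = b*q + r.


6970 = 30 * 232 + 10
Check: 6960 + 10 = 6970

q = 232, r = 10


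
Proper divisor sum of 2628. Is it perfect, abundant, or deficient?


Proper divisors: 1, 2, 3, 4, 6, 9, 12, 18, 36, 73, 146, 219, 292, 438, 657, 876, 1314
Sum = 1 + 2 + 3 + 4 + 6 + 9 + 12 + 18 + 36 + 73 + 146 + 219 + 292 + 438 + 657 + 876 + 1314 = 4106
4106 > 2628 → abundant

s(2628) = 4106 (abundant)


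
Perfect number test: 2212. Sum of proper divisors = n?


Proper divisors of 2212: 1, 2, 4, 7, 14, 28, 79, 158, 316, 553, 1106
Sum = 1 + 2 + 4 + 7 + 14 + 28 + 79 + 158 + 316 + 553 + 1106 = 2268

No, 2212 is not perfect (2268 ≠ 2212)


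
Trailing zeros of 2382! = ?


floor(2382/5) = 476
floor(2382/25) = 95
floor(2382/125) = 19
floor(2382/625) = 3
Total = 593

593 trailing zeros


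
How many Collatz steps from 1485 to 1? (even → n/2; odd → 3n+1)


1485 → 4456 → 2228 → 1114 → 557 → 1672 → 836 → 418 → 209 → 628 → 314 → 157 → 472 → 236 → 118 → 59 → 178 → 89 → 268 → 134 → 67 → 202 → 101 → 304 → 152 → 76 → 38 → 19 → 58 → 29 → 88 → 44 → 22 → 11 → 34 → 17 → 52 → 26 → 13 → 40 → 20 → 10 → 5 → 16 → 8 → 4 → 2 → 1
Total steps = 47

47 steps


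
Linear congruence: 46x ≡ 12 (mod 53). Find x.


GCD(46, 53) = 1, unique solution
a^(-1) mod 53 = 15
x = 15 * 12 mod 53 = 21

x ≡ 21 (mod 53)


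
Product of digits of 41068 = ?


4 × 1 × 0 × 6 × 8 = 0


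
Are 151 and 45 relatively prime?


Euclidean algorithm:
151 = 3 * 45 + 16
45 = 2 * 16 + 13
16 = 1 * 13 + 3
13 = 4 * 3 + 1
3 = 3 * 1 + 0
GCD(151, 45) = 1

Yes, coprime (GCD = 1)


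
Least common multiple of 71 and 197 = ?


GCD(71, 197) = 1
LCM = 71*197/1 = 13987/1 = 13987

LCM = 13987


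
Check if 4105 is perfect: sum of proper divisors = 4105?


Proper divisors of 4105: 1, 5, 821
Sum = 1 + 5 + 821 = 827

No, 4105 is not perfect (827 ≠ 4105)


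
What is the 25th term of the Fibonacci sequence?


Sequence: 1, 1, 2, 3, 5, 8, 13, 21, 34, 55, 89, 144, 233, 377, 610, 987, 1597, 2584, 4181, 6765, 10946, 17711, 28657, 46368, 75025
F(25) = 75025


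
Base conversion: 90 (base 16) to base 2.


90 (base 16) = 144 (decimal)
144 (decimal) = 10010000 (base 2)


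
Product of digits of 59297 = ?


5 × 9 × 2 × 9 × 7 = 5670


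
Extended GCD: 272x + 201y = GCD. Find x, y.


Tabular extended Euclidean (each row: r = 272*s + 201*t):
r=272, s=1, t=0
r=201, s=0, t=1
q=1: r=71, s=1, t=-1   [272*(1) + 201*(-1) = 71]
q=2: r=59, s=-2, t=3   [272*(-2) + 201*(3) = 59]
q=1: r=12, s=3, t=-4   [272*(3) + 201*(-4) = 12]
q=4: r=11, s=-14, t=19   [272*(-14) + 201*(19) = 11]
q=1: r=1, s=17, t=-23   [272*(17) + 201*(-23) = 1]
q=11: r=0, s=-201, t=272   [272*(-201) + 201*(272) = 0]
GCD = 1; from the row with r=1: x=17, y=-23
Check: 272*(17) + 201*(-23) = 4624 - 4623 = 1

GCD = 1, x = 17, y = -23


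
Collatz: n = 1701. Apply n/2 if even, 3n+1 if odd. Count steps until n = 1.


1701 → 5104 → 2552 → 1276 → 638 → 319 → 958 → 479 → 1438 → 719 → 2158 → 1079 → 3238 → 1619 → 4858 → 2429 → 7288 → 3644 → 1822 → 911 → 2734 → 1367 → 4102 → 2051 → 6154 → 3077 → 9232 → 4616 → 2308 → 1154 → 577 → 1732 → 866 → 433 → 1300 → 650 → 325 → 976 → 488 → 244 → 122 → 61 → 184 → 92 → 46 → 23 → 70 → 35 → 106 → 53 → 160 → 80 → 40 → 20 → 10 → 5 → 16 → 8 → 4 → 2 → 1
Total steps = 60

60 steps


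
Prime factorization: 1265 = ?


1265 / 5 = 253
253 / 11 = 23
23 / 23 = 1
1265 = 5 × 11 × 23


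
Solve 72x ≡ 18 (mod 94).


GCD(72, 94) = 2 divides 18
Divide: 36x ≡ 9 (mod 47)
x ≡ 12 (mod 47)


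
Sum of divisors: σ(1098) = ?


Divisors of 1098: 1, 2, 3, 6, 9, 18, 61, 122, 183, 366, 549, 1098
Sum = 1 + 2 + 3 + 6 + 9 + 18 + 61 + 122 + 183 + 366 + 549 + 1098 = 2418

σ(1098) = 2418


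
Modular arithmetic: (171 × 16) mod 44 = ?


171 × 16 = 2736
2736 mod 44 = 8


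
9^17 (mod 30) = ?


9^1 mod 30 = 9
9^2 mod 30 = 21
9^3 mod 30 = 9
9^4 mod 30 = 21
9^5 mod 30 = 9
9^6 mod 30 = 21
9^7 mod 30 = 9
9^8 mod 30 = 21
9^9 mod 30 = 9
9^10 mod 30 = 21
9^11 mod 30 = 9
9^12 mod 30 = 21
9^13 mod 30 = 9
9^14 mod 30 = 21
9^15 mod 30 = 9
9^16 mod 30 = 21
9^17 mod 30 = 9


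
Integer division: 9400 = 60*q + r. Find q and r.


9400 = 60 * 156 + 40
Check: 9360 + 40 = 9400

q = 156, r = 40


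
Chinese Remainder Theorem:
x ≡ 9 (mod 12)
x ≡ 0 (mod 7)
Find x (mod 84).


M = 12*7 = 84
M1 = M/12 = 7, M2 = M/7 = 12
M1^(-1) mod 12 = 7, M2^(-1) mod 7 = 3
x = 9*7*7 + 0*12*3 = 441
441 mod 84 = 21
Check: 21 mod 12 = 9 ✓, 21 mod 7 = 0 ✓

x ≡ 21 (mod 84)


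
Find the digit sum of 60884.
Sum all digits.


6 + 0 + 8 + 8 + 4 = 26


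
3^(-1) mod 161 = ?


Use the extended Euclidean algorithm on (161, 3); each row r = 161*s + 3*t:
r=161, s=1, t=0
r=3, s=0, t=1
q=53: r=2, s=1, t=-53   [161*(1) + 3*(-53) = 2]
q=1: r=1, s=-1, t=54   [161*(-1) + 3*(54) = 1]
q=2: r=0, s=3, t=-161   [161*(3) + 3*(-161) = 0]
GCD = 1 with t = 54, so 3*(54) ≡ 1 (mod 161)
Inverse = 54 mod 161 = 54
Check: 3 * 54 = 162 ≡ 1 (mod 161)

3^(-1) ≡ 54 (mod 161)


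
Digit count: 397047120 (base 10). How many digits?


397047120 has 9 digits in base 10
floor(log10(397047120)) + 1 = floor(8.5988) + 1 = 9

9 digits (base 10)


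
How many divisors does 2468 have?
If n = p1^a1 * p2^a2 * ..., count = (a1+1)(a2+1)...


2468 = 2^2 × 617^1
d(2468) = (2+1) × (1+1) = 6

6 divisors


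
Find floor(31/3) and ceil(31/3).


31/3 = 10.3333
floor = 10
ceil = 11

floor = 10, ceil = 11


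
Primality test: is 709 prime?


Check divisors up to sqrt(709) = 26.6271
No divisors found.
709 is prime.

Yes, 709 is prime


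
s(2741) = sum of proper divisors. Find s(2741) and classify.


Proper divisors: 1
Sum = 1 = 1
1 < 2741 → deficient

s(2741) = 1 (deficient)


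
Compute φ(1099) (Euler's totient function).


1099 = 7 × 157
Prime factors: 7, 157
φ(1099) = 1099 × (1-1/7) × (1-1/157)
= 1099 × 6/7 × 156/157 = 936

φ(1099) = 936


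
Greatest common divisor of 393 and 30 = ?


393 = 13 * 30 + 3
30 = 10 * 3 + 0
GCD = 3


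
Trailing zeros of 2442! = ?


floor(2442/5) = 488
floor(2442/25) = 97
floor(2442/125) = 19
floor(2442/625) = 3
Total = 607

607 trailing zeros


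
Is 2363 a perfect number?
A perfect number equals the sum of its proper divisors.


Proper divisors of 2363: 1, 17, 139
Sum = 1 + 17 + 139 = 157

No, 2363 is not perfect (157 ≠ 2363)


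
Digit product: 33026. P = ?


3 × 3 × 0 × 2 × 6 = 0


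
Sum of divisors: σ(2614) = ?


Divisors of 2614: 1, 2, 1307, 2614
Sum = 1 + 2 + 1307 + 2614 = 3924

σ(2614) = 3924


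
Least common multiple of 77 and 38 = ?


GCD(77, 38) = 1
LCM = 77*38/1 = 2926/1 = 2926

LCM = 2926


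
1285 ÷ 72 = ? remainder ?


1285 = 72 * 17 + 61
Check: 1224 + 61 = 1285

q = 17, r = 61


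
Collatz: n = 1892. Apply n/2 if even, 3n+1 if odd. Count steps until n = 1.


1892 → 946 → 473 → 1420 → 710 → 355 → 1066 → 533 → 1600 → 800 → 400 → 200 → 100 → 50 → 25 → 76 → 38 → 19 → 58 → 29 → 88 → 44 → 22 → 11 → 34 → 17 → 52 → 26 → 13 → 40 → 20 → 10 → 5 → 16 → 8 → 4 → 2 → 1
Total steps = 37

37 steps


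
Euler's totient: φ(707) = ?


707 = 7 × 101
Prime factors: 7, 101
φ(707) = 707 × (1-1/7) × (1-1/101)
= 707 × 6/7 × 100/101 = 600

φ(707) = 600


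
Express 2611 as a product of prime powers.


2611 / 7 = 373
373 / 373 = 1
2611 = 7 × 373


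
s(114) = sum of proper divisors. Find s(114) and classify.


Proper divisors: 1, 2, 3, 6, 19, 38, 57
Sum = 1 + 2 + 3 + 6 + 19 + 38 + 57 = 126
126 > 114 → abundant

s(114) = 126 (abundant)


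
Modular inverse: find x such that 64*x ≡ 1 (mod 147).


Use the extended Euclidean algorithm on (147, 64); each row r = 147*s + 64*t:
r=147, s=1, t=0
r=64, s=0, t=1
q=2: r=19, s=1, t=-2   [147*(1) + 64*(-2) = 19]
q=3: r=7, s=-3, t=7   [147*(-3) + 64*(7) = 7]
q=2: r=5, s=7, t=-16   [147*(7) + 64*(-16) = 5]
q=1: r=2, s=-10, t=23   [147*(-10) + 64*(23) = 2]
q=2: r=1, s=27, t=-62   [147*(27) + 64*(-62) = 1]
q=2: r=0, s=-64, t=147   [147*(-64) + 64*(147) = 0]
GCD = 1 with t = -62, so 64*(-62) ≡ 1 (mod 147)
Inverse = -62 mod 147 = 85
Check: 64 * 85 = 5440 ≡ 1 (mod 147)

64^(-1) ≡ 85 (mod 147)


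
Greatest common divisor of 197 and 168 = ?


197 = 1 * 168 + 29
168 = 5 * 29 + 23
29 = 1 * 23 + 6
23 = 3 * 6 + 5
6 = 1 * 5 + 1
5 = 5 * 1 + 0
GCD = 1


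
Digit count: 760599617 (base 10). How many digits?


760599617 has 9 digits in base 10
floor(log10(760599617)) + 1 = floor(8.8812) + 1 = 9

9 digits (base 10)


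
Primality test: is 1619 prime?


Check divisors up to sqrt(1619) = 40.2368
No divisors found.
1619 is prime.

Yes, 1619 is prime


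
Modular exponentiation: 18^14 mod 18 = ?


18^1 mod 18 = 0
18^2 mod 18 = 0
18^3 mod 18 = 0
18^4 mod 18 = 0
18^5 mod 18 = 0
18^6 mod 18 = 0
18^7 mod 18 = 0
18^8 mod 18 = 0
18^9 mod 18 = 0
18^10 mod 18 = 0
18^11 mod 18 = 0
18^12 mod 18 = 0
18^13 mod 18 = 0
18^14 mod 18 = 0


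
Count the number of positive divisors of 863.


863 = 863^1
d(863) = (1+1) = 2

2 divisors


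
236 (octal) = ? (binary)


236 (base 8) = 158 (decimal)
158 (decimal) = 10011110 (base 2)


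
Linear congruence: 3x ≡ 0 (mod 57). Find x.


GCD(3, 57) = 3 divides 0
Divide: 1x ≡ 0 (mod 19)
x ≡ 0 (mod 19)


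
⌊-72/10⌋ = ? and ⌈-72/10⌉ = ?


-72/10 = -7.2000
floor = -8
ceil = -7

floor = -8, ceil = -7


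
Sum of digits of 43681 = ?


4 + 3 + 6 + 8 + 1 = 22


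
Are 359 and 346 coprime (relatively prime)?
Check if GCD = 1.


Euclidean algorithm:
359 = 1 * 346 + 13
346 = 26 * 13 + 8
13 = 1 * 8 + 5
8 = 1 * 5 + 3
5 = 1 * 3 + 2
3 = 1 * 2 + 1
2 = 2 * 1 + 0
GCD(359, 346) = 1

Yes, coprime (GCD = 1)


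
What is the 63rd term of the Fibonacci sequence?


Sequence: 1, 1, 2, 3, 5, 8, 13, 21, 34, 55, 89, 144, 233, 377, 610, 987, 1597, 2584, 4181, 6765, 10946, 17711, 28657, 46368, 75025, 121393, 196418, 317811, 514229, 832040, 1346269, 2178309, 3524578, 5702887, 9227465, 14930352, 24157817, 39088169, 63245986, 102334155, 165580141, 267914296, 433494437, 701408733, 1134903170, 1836311903, 2971215073, 4807526976, 7778742049, 12586269025, 20365011074, 32951280099, 53316291173, 86267571272, 139583862445, 225851433717, 365435296162, 591286729879, 956722026041, 1548008755920, 2504730781961, 4052739537881, 6557470319842
F(63) = 6557470319842


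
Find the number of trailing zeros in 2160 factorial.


floor(2160/5) = 432
floor(2160/25) = 86
floor(2160/125) = 17
floor(2160/625) = 3
Total = 538

538 trailing zeros


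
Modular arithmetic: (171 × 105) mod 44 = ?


171 × 105 = 17955
17955 mod 44 = 3


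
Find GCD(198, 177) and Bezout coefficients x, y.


Tabular extended Euclidean (each row: r = 198*s + 177*t):
r=198, s=1, t=0
r=177, s=0, t=1
q=1: r=21, s=1, t=-1   [198*(1) + 177*(-1) = 21]
q=8: r=9, s=-8, t=9   [198*(-8) + 177*(9) = 9]
q=2: r=3, s=17, t=-19   [198*(17) + 177*(-19) = 3]
q=3: r=0, s=-59, t=66   [198*(-59) + 177*(66) = 0]
GCD = 3; from the row with r=3: x=17, y=-19
Check: 198*(17) + 177*(-19) = 3366 - 3363 = 3

GCD = 3, x = 17, y = -19


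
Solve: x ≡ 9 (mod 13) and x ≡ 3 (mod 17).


M = 13*17 = 221
M1 = M/13 = 17, M2 = M/17 = 13
M1^(-1) mod 13 = 10, M2^(-1) mod 17 = 4
x = 9*17*10 + 3*13*4 = 1686
1686 mod 221 = 139
Check: 139 mod 13 = 9 ✓, 139 mod 17 = 3 ✓

x ≡ 139 (mod 221)


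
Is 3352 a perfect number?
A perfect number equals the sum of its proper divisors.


Proper divisors of 3352: 1, 2, 4, 8, 419, 838, 1676
Sum = 1 + 2 + 4 + 8 + 419 + 838 + 1676 = 2948

No, 3352 is not perfect (2948 ≠ 3352)


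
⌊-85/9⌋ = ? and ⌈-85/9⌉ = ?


-85/9 = -9.4444
floor = -10
ceil = -9

floor = -10, ceil = -9


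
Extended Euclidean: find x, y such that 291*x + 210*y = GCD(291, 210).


Tabular extended Euclidean (each row: r = 291*s + 210*t):
r=291, s=1, t=0
r=210, s=0, t=1
q=1: r=81, s=1, t=-1   [291*(1) + 210*(-1) = 81]
q=2: r=48, s=-2, t=3   [291*(-2) + 210*(3) = 48]
q=1: r=33, s=3, t=-4   [291*(3) + 210*(-4) = 33]
q=1: r=15, s=-5, t=7   [291*(-5) + 210*(7) = 15]
q=2: r=3, s=13, t=-18   [291*(13) + 210*(-18) = 3]
q=5: r=0, s=-70, t=97   [291*(-70) + 210*(97) = 0]
GCD = 3; from the row with r=3: x=13, y=-18
Check: 291*(13) + 210*(-18) = 3783 - 3780 = 3

GCD = 3, x = 13, y = -18


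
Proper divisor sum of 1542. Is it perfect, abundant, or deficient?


Proper divisors: 1, 2, 3, 6, 257, 514, 771
Sum = 1 + 2 + 3 + 6 + 257 + 514 + 771 = 1554
1554 > 1542 → abundant

s(1542) = 1554 (abundant)


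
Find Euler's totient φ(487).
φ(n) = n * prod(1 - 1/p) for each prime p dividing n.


487 = 487
Prime factors: 487
φ(487) = 487 × (1-1/487)
= 487 × 486/487 = 486

φ(487) = 486


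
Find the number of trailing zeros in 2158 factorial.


floor(2158/5) = 431
floor(2158/25) = 86
floor(2158/125) = 17
floor(2158/625) = 3
Total = 537

537 trailing zeros


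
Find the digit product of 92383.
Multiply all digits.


9 × 2 × 3 × 8 × 3 = 1296


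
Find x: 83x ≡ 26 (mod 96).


GCD(83, 96) = 1, unique solution
a^(-1) mod 96 = 59
x = 59 * 26 mod 96 = 94

x ≡ 94 (mod 96)


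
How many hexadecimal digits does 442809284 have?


442809284 in base 16 = 1A64BBC4
Number of digits = 8

8 digits (base 16)


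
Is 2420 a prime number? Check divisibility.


2420 / 2 = 1210 (exact division)
2420 is NOT prime.

No, 2420 is not prime


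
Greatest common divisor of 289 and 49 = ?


289 = 5 * 49 + 44
49 = 1 * 44 + 5
44 = 8 * 5 + 4
5 = 1 * 4 + 1
4 = 4 * 1 + 0
GCD = 1


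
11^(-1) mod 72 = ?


Use the extended Euclidean algorithm on (72, 11); each row r = 72*s + 11*t:
r=72, s=1, t=0
r=11, s=0, t=1
q=6: r=6, s=1, t=-6   [72*(1) + 11*(-6) = 6]
q=1: r=5, s=-1, t=7   [72*(-1) + 11*(7) = 5]
q=1: r=1, s=2, t=-13   [72*(2) + 11*(-13) = 1]
q=5: r=0, s=-11, t=72   [72*(-11) + 11*(72) = 0]
GCD = 1 with t = -13, so 11*(-13) ≡ 1 (mod 72)
Inverse = -13 mod 72 = 59
Check: 11 * 59 = 649 ≡ 1 (mod 72)

11^(-1) ≡ 59 (mod 72)


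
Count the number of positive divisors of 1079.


1079 = 13^1 × 83^1
d(1079) = (1+1) × (1+1) = 4

4 divisors


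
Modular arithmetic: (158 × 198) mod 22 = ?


158 × 198 = 31284
31284 mod 22 = 0


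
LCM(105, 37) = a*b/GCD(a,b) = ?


GCD(105, 37) = 1
LCM = 105*37/1 = 3885/1 = 3885

LCM = 3885


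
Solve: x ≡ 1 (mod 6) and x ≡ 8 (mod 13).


M = 6*13 = 78
M1 = M/6 = 13, M2 = M/13 = 6
M1^(-1) mod 6 = 1, M2^(-1) mod 13 = 11
x = 1*13*1 + 8*6*11 = 541
541 mod 78 = 73
Check: 73 mod 6 = 1 ✓, 73 mod 13 = 8 ✓

x ≡ 73 (mod 78)


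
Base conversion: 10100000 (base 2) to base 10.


10100000 (base 2) = 160 (decimal)
160 (decimal) = 160 (base 10)


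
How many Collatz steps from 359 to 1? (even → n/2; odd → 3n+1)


359 → 1078 → 539 → 1618 → 809 → 2428 → 1214 → 607 → 1822 → 911 → 2734 → 1367 → 4102 → 2051 → 6154 → 3077 → 9232 → 4616 → 2308 → 1154 → 577 → 1732 → 866 → 433 → 1300 → 650 → 325 → 976 → 488 → 244 → 122 → 61 → 184 → 92 → 46 → 23 → 70 → 35 → 106 → 53 → 160 → 80 → 40 → 20 → 10 → 5 → 16 → 8 → 4 → 2 → 1
Total steps = 50

50 steps


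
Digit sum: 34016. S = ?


3 + 4 + 0 + 1 + 6 = 14


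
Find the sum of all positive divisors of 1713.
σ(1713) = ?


Divisors of 1713: 1, 3, 571, 1713
Sum = 1 + 3 + 571 + 1713 = 2288

σ(1713) = 2288


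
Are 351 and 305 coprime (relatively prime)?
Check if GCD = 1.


Euclidean algorithm:
351 = 1 * 305 + 46
305 = 6 * 46 + 29
46 = 1 * 29 + 17
29 = 1 * 17 + 12
17 = 1 * 12 + 5
12 = 2 * 5 + 2
5 = 2 * 2 + 1
2 = 2 * 1 + 0
GCD(351, 305) = 1

Yes, coprime (GCD = 1)


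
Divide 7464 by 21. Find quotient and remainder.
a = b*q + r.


7464 = 21 * 355 + 9
Check: 7455 + 9 = 7464

q = 355, r = 9


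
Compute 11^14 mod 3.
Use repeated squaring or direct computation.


11^1 mod 3 = 2
11^2 mod 3 = 1
11^3 mod 3 = 2
11^4 mod 3 = 1
11^5 mod 3 = 2
11^6 mod 3 = 1
11^7 mod 3 = 2
11^8 mod 3 = 1
11^9 mod 3 = 2
11^10 mod 3 = 1
11^11 mod 3 = 2
11^12 mod 3 = 1
11^13 mod 3 = 2
11^14 mod 3 = 1


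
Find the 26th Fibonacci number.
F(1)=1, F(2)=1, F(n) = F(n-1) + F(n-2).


Sequence: 1, 1, 2, 3, 5, 8, 13, 21, 34, 55, 89, 144, 233, 377, 610, 987, 1597, 2584, 4181, 6765, 10946, 17711, 28657, 46368, 75025, 121393
F(26) = 121393


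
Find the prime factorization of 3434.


3434 / 2 = 1717
1717 / 17 = 101
101 / 101 = 1
3434 = 2 × 17 × 101


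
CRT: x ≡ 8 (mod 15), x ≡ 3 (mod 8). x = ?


M = 15*8 = 120
M1 = M/15 = 8, M2 = M/8 = 15
M1^(-1) mod 15 = 2, M2^(-1) mod 8 = 7
x = 8*8*2 + 3*15*7 = 443
443 mod 120 = 83
Check: 83 mod 15 = 8 ✓, 83 mod 8 = 3 ✓

x ≡ 83 (mod 120)


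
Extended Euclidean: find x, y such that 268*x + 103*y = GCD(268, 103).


Tabular extended Euclidean (each row: r = 268*s + 103*t):
r=268, s=1, t=0
r=103, s=0, t=1
q=2: r=62, s=1, t=-2   [268*(1) + 103*(-2) = 62]
q=1: r=41, s=-1, t=3   [268*(-1) + 103*(3) = 41]
q=1: r=21, s=2, t=-5   [268*(2) + 103*(-5) = 21]
q=1: r=20, s=-3, t=8   [268*(-3) + 103*(8) = 20]
q=1: r=1, s=5, t=-13   [268*(5) + 103*(-13) = 1]
q=20: r=0, s=-103, t=268   [268*(-103) + 103*(268) = 0]
GCD = 1; from the row with r=1: x=5, y=-13
Check: 268*(5) + 103*(-13) = 1340 - 1339 = 1

GCD = 1, x = 5, y = -13


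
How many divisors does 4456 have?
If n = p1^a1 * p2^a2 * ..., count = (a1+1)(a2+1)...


4456 = 2^3 × 557^1
d(4456) = (3+1) × (1+1) = 8

8 divisors


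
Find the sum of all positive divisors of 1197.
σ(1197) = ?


Divisors of 1197: 1, 3, 7, 9, 19, 21, 57, 63, 133, 171, 399, 1197
Sum = 1 + 3 + 7 + 9 + 19 + 21 + 57 + 63 + 133 + 171 + 399 + 1197 = 2080

σ(1197) = 2080


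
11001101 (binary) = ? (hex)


11001101 (base 2) = 205 (decimal)
205 (decimal) = CD (base 16)


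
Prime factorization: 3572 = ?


3572 / 2 = 1786
1786 / 2 = 893
893 / 19 = 47
47 / 47 = 1
3572 = 2^2 × 19 × 47


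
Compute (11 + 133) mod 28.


11 + 133 = 144
144 mod 28 = 4


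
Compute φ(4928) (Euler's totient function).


4928 = 2^6 × 7 × 11
Prime factors: 2, 7, 11
φ(4928) = 4928 × (1-1/2) × (1-1/7) × (1-1/11)
= 4928 × 1/2 × 6/7 × 10/11 = 1920

φ(4928) = 1920


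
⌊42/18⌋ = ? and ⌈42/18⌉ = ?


42/18 = 2.3333
floor = 2
ceil = 3

floor = 2, ceil = 3


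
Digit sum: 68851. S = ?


6 + 8 + 8 + 5 + 1 = 28


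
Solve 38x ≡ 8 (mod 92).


GCD(38, 92) = 2 divides 8
Divide: 19x ≡ 4 (mod 46)
x ≡ 22 (mod 46)


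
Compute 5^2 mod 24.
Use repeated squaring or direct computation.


5^1 mod 24 = 5
5^2 mod 24 = 1


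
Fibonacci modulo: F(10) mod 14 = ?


F(k) mod 14 for k=1..10:
1, 1, 2, 3, 5, 8, 13, 7, 6, 13
F(10) mod 14 = 13


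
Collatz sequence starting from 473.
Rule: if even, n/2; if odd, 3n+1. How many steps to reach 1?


473 → 1420 → 710 → 355 → 1066 → 533 → 1600 → 800 → 400 → 200 → 100 → 50 → 25 → 76 → 38 → 19 → 58 → 29 → 88 → 44 → 22 → 11 → 34 → 17 → 52 → 26 → 13 → 40 → 20 → 10 → 5 → 16 → 8 → 4 → 2 → 1
Total steps = 35

35 steps


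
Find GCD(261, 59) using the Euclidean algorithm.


261 = 4 * 59 + 25
59 = 2 * 25 + 9
25 = 2 * 9 + 7
9 = 1 * 7 + 2
7 = 3 * 2 + 1
2 = 2 * 1 + 0
GCD = 1


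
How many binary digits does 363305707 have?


363305707 in base 2 = 10101101001111001101011101011
Number of digits = 29

29 digits (base 2)


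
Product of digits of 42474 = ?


4 × 2 × 4 × 7 × 4 = 896


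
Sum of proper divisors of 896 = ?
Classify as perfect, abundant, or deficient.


Proper divisors: 1, 2, 4, 7, 8, 14, 16, 28, 32, 56, 64, 112, 128, 224, 448
Sum = 1 + 2 + 4 + 7 + 8 + 14 + 16 + 28 + 32 + 56 + 64 + 112 + 128 + 224 + 448 = 1144
1144 > 896 → abundant

s(896) = 1144 (abundant)


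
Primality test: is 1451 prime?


Check divisors up to sqrt(1451) = 38.0920
No divisors found.
1451 is prime.

Yes, 1451 is prime


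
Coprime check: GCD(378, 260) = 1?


Euclidean algorithm:
378 = 1 * 260 + 118
260 = 2 * 118 + 24
118 = 4 * 24 + 22
24 = 1 * 22 + 2
22 = 11 * 2 + 0
GCD(378, 260) = 2

No, not coprime (GCD = 2)


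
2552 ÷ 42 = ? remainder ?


2552 = 42 * 60 + 32
Check: 2520 + 32 = 2552

q = 60, r = 32


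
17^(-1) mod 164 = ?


Use the extended Euclidean algorithm on (164, 17); each row r = 164*s + 17*t:
r=164, s=1, t=0
r=17, s=0, t=1
q=9: r=11, s=1, t=-9   [164*(1) + 17*(-9) = 11]
q=1: r=6, s=-1, t=10   [164*(-1) + 17*(10) = 6]
q=1: r=5, s=2, t=-19   [164*(2) + 17*(-19) = 5]
q=1: r=1, s=-3, t=29   [164*(-3) + 17*(29) = 1]
q=5: r=0, s=17, t=-164   [164*(17) + 17*(-164) = 0]
GCD = 1 with t = 29, so 17*(29) ≡ 1 (mod 164)
Inverse = 29 mod 164 = 29
Check: 17 * 29 = 493 ≡ 1 (mod 164)

17^(-1) ≡ 29 (mod 164)


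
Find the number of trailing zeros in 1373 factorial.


floor(1373/5) = 274
floor(1373/25) = 54
floor(1373/125) = 10
floor(1373/625) = 2
Total = 340

340 trailing zeros


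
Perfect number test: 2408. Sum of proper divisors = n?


Proper divisors of 2408: 1, 2, 4, 7, 8, 14, 28, 43, 56, 86, 172, 301, 344, 602, 1204
Sum = 1 + 2 + 4 + 7 + 8 + 14 + 28 + 43 + 56 + 86 + 172 + 301 + 344 + 602 + 1204 = 2872

No, 2408 is not perfect (2872 ≠ 2408)


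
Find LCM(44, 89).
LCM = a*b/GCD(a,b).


GCD(44, 89) = 1
LCM = 44*89/1 = 3916/1 = 3916

LCM = 3916


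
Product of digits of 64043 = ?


6 × 4 × 0 × 4 × 3 = 0


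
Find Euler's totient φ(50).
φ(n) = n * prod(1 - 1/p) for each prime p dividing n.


50 = 2 × 5^2
Prime factors: 2, 5
φ(50) = 50 × (1-1/2) × (1-1/5)
= 50 × 1/2 × 4/5 = 20

φ(50) = 20


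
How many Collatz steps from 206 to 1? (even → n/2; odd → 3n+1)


206 → 103 → 310 → 155 → 466 → 233 → 700 → 350 → 175 → 526 → 263 → 790 → 395 → 1186 → 593 → 1780 → 890 → 445 → 1336 → 668 → 334 → 167 → 502 → 251 → 754 → 377 → 1132 → 566 → 283 → 850 → 425 → 1276 → 638 → 319 → 958 → 479 → 1438 → 719 → 2158 → 1079 → 3238 → 1619 → 4858 → 2429 → 7288 → 3644 → 1822 → 911 → 2734 → 1367 → 4102 → 2051 → 6154 → 3077 → 9232 → 4616 → 2308 → 1154 → 577 → 1732 → 866 → 433 → 1300 → 650 → 325 → 976 → 488 → 244 → 122 → 61 → 184 → 92 → 46 → 23 → 70 → 35 → 106 → 53 → 160 → 80 → 40 → 20 → 10 → 5 → 16 → 8 → 4 → 2 → 1
Total steps = 88

88 steps


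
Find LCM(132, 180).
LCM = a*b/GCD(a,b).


GCD(132, 180) = 12
LCM = 132*180/12 = 23760/12 = 1980

LCM = 1980


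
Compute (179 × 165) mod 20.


179 × 165 = 29535
29535 mod 20 = 15


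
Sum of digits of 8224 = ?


8 + 2 + 2 + 4 = 16


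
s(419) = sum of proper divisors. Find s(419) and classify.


Proper divisors: 1
Sum = 1 = 1
1 < 419 → deficient

s(419) = 1 (deficient)


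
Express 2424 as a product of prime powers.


2424 / 2 = 1212
1212 / 2 = 606
606 / 2 = 303
303 / 3 = 101
101 / 101 = 1
2424 = 2^3 × 3 × 101


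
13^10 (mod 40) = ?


13^1 mod 40 = 13
13^2 mod 40 = 9
13^3 mod 40 = 37
13^4 mod 40 = 1
13^5 mod 40 = 13
13^6 mod 40 = 9
13^7 mod 40 = 37
13^8 mod 40 = 1
13^9 mod 40 = 13
13^10 mod 40 = 9
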